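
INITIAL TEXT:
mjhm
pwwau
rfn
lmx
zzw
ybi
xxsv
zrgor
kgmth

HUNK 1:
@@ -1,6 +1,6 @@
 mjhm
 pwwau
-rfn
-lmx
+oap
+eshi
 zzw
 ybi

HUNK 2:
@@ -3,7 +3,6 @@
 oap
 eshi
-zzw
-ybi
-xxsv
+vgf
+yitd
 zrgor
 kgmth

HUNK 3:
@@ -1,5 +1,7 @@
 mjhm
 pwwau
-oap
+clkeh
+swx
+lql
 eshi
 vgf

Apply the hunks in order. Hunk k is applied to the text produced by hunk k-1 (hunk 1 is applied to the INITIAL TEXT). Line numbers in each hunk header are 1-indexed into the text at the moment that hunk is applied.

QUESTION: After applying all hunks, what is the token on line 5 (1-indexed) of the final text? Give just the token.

Hunk 1: at line 1 remove [rfn,lmx] add [oap,eshi] -> 9 lines: mjhm pwwau oap eshi zzw ybi xxsv zrgor kgmth
Hunk 2: at line 3 remove [zzw,ybi,xxsv] add [vgf,yitd] -> 8 lines: mjhm pwwau oap eshi vgf yitd zrgor kgmth
Hunk 3: at line 1 remove [oap] add [clkeh,swx,lql] -> 10 lines: mjhm pwwau clkeh swx lql eshi vgf yitd zrgor kgmth
Final line 5: lql

Answer: lql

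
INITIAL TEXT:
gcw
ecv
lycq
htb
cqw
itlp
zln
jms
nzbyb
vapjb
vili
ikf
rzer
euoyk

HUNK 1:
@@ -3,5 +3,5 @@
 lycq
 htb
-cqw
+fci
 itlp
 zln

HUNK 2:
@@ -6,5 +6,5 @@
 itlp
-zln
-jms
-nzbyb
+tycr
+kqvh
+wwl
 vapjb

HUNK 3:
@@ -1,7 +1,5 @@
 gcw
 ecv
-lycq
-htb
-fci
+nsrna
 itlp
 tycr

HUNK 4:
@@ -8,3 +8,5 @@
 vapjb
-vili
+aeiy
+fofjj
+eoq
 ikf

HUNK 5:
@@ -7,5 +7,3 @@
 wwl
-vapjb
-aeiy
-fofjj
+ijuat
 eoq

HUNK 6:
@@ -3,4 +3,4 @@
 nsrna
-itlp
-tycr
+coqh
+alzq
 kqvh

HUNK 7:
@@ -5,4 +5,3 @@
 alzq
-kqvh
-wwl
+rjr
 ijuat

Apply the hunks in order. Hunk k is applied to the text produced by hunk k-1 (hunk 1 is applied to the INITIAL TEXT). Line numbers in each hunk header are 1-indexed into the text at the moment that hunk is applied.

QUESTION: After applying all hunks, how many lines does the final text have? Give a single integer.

Answer: 11

Derivation:
Hunk 1: at line 3 remove [cqw] add [fci] -> 14 lines: gcw ecv lycq htb fci itlp zln jms nzbyb vapjb vili ikf rzer euoyk
Hunk 2: at line 6 remove [zln,jms,nzbyb] add [tycr,kqvh,wwl] -> 14 lines: gcw ecv lycq htb fci itlp tycr kqvh wwl vapjb vili ikf rzer euoyk
Hunk 3: at line 1 remove [lycq,htb,fci] add [nsrna] -> 12 lines: gcw ecv nsrna itlp tycr kqvh wwl vapjb vili ikf rzer euoyk
Hunk 4: at line 8 remove [vili] add [aeiy,fofjj,eoq] -> 14 lines: gcw ecv nsrna itlp tycr kqvh wwl vapjb aeiy fofjj eoq ikf rzer euoyk
Hunk 5: at line 7 remove [vapjb,aeiy,fofjj] add [ijuat] -> 12 lines: gcw ecv nsrna itlp tycr kqvh wwl ijuat eoq ikf rzer euoyk
Hunk 6: at line 3 remove [itlp,tycr] add [coqh,alzq] -> 12 lines: gcw ecv nsrna coqh alzq kqvh wwl ijuat eoq ikf rzer euoyk
Hunk 7: at line 5 remove [kqvh,wwl] add [rjr] -> 11 lines: gcw ecv nsrna coqh alzq rjr ijuat eoq ikf rzer euoyk
Final line count: 11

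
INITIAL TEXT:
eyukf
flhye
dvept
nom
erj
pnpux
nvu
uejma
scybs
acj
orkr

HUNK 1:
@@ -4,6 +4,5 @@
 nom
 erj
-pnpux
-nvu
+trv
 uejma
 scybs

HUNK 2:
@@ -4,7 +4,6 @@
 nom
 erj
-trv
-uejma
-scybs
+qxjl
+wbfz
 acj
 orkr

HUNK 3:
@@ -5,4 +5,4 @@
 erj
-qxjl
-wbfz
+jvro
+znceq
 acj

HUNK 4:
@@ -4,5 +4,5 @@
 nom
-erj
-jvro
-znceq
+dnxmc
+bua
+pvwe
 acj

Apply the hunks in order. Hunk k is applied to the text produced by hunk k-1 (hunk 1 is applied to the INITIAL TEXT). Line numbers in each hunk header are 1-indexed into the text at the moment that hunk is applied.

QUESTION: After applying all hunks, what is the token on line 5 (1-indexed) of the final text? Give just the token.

Answer: dnxmc

Derivation:
Hunk 1: at line 4 remove [pnpux,nvu] add [trv] -> 10 lines: eyukf flhye dvept nom erj trv uejma scybs acj orkr
Hunk 2: at line 4 remove [trv,uejma,scybs] add [qxjl,wbfz] -> 9 lines: eyukf flhye dvept nom erj qxjl wbfz acj orkr
Hunk 3: at line 5 remove [qxjl,wbfz] add [jvro,znceq] -> 9 lines: eyukf flhye dvept nom erj jvro znceq acj orkr
Hunk 4: at line 4 remove [erj,jvro,znceq] add [dnxmc,bua,pvwe] -> 9 lines: eyukf flhye dvept nom dnxmc bua pvwe acj orkr
Final line 5: dnxmc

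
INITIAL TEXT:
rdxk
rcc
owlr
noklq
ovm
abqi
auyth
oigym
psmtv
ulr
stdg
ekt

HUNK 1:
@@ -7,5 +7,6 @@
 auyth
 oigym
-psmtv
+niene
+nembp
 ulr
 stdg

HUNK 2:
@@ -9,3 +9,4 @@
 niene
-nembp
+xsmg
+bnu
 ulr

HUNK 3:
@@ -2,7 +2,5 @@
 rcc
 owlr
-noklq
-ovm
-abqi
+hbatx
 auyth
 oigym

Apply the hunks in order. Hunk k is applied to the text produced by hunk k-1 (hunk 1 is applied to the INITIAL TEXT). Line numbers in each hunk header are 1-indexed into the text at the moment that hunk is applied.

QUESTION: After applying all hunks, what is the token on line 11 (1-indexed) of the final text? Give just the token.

Answer: stdg

Derivation:
Hunk 1: at line 7 remove [psmtv] add [niene,nembp] -> 13 lines: rdxk rcc owlr noklq ovm abqi auyth oigym niene nembp ulr stdg ekt
Hunk 2: at line 9 remove [nembp] add [xsmg,bnu] -> 14 lines: rdxk rcc owlr noklq ovm abqi auyth oigym niene xsmg bnu ulr stdg ekt
Hunk 3: at line 2 remove [noklq,ovm,abqi] add [hbatx] -> 12 lines: rdxk rcc owlr hbatx auyth oigym niene xsmg bnu ulr stdg ekt
Final line 11: stdg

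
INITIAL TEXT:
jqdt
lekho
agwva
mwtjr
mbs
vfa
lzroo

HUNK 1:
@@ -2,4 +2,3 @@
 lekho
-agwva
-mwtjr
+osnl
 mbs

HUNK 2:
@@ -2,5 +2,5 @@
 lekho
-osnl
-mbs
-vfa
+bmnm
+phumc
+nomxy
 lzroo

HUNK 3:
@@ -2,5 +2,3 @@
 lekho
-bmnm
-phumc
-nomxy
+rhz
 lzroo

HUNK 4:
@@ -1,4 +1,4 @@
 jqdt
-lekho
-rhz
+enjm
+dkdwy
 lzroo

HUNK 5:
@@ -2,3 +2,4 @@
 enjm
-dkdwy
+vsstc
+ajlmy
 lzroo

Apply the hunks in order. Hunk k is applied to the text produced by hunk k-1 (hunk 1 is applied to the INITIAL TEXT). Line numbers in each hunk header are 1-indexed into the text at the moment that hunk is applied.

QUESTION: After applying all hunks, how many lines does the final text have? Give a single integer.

Hunk 1: at line 2 remove [agwva,mwtjr] add [osnl] -> 6 lines: jqdt lekho osnl mbs vfa lzroo
Hunk 2: at line 2 remove [osnl,mbs,vfa] add [bmnm,phumc,nomxy] -> 6 lines: jqdt lekho bmnm phumc nomxy lzroo
Hunk 3: at line 2 remove [bmnm,phumc,nomxy] add [rhz] -> 4 lines: jqdt lekho rhz lzroo
Hunk 4: at line 1 remove [lekho,rhz] add [enjm,dkdwy] -> 4 lines: jqdt enjm dkdwy lzroo
Hunk 5: at line 2 remove [dkdwy] add [vsstc,ajlmy] -> 5 lines: jqdt enjm vsstc ajlmy lzroo
Final line count: 5

Answer: 5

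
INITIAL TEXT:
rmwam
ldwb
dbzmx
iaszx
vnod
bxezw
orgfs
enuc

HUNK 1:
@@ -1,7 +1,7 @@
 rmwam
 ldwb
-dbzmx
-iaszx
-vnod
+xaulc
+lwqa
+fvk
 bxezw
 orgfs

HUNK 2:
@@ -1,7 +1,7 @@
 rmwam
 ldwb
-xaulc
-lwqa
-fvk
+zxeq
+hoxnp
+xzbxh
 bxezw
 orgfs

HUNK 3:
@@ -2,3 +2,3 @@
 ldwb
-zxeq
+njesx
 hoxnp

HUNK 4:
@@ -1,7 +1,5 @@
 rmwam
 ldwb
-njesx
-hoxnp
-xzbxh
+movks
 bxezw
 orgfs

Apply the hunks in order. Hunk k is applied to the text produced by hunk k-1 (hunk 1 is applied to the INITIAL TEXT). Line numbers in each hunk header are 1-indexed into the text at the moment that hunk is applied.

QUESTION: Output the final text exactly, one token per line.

Answer: rmwam
ldwb
movks
bxezw
orgfs
enuc

Derivation:
Hunk 1: at line 1 remove [dbzmx,iaszx,vnod] add [xaulc,lwqa,fvk] -> 8 lines: rmwam ldwb xaulc lwqa fvk bxezw orgfs enuc
Hunk 2: at line 1 remove [xaulc,lwqa,fvk] add [zxeq,hoxnp,xzbxh] -> 8 lines: rmwam ldwb zxeq hoxnp xzbxh bxezw orgfs enuc
Hunk 3: at line 2 remove [zxeq] add [njesx] -> 8 lines: rmwam ldwb njesx hoxnp xzbxh bxezw orgfs enuc
Hunk 4: at line 1 remove [njesx,hoxnp,xzbxh] add [movks] -> 6 lines: rmwam ldwb movks bxezw orgfs enuc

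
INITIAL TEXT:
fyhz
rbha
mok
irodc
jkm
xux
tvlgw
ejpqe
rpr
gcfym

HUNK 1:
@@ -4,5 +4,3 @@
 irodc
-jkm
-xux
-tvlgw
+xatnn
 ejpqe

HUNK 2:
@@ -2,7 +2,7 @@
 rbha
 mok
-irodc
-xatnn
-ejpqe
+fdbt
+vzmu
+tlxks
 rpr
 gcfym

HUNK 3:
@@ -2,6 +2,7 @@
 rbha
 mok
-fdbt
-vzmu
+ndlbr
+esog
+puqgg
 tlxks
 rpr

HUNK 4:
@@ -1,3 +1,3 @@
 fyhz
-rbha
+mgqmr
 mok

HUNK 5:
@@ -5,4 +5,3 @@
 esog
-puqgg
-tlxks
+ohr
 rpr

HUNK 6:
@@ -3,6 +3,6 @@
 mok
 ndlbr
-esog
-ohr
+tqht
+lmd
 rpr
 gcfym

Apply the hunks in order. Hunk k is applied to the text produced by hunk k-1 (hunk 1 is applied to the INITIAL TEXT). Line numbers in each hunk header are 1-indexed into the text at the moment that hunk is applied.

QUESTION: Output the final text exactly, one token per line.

Answer: fyhz
mgqmr
mok
ndlbr
tqht
lmd
rpr
gcfym

Derivation:
Hunk 1: at line 4 remove [jkm,xux,tvlgw] add [xatnn] -> 8 lines: fyhz rbha mok irodc xatnn ejpqe rpr gcfym
Hunk 2: at line 2 remove [irodc,xatnn,ejpqe] add [fdbt,vzmu,tlxks] -> 8 lines: fyhz rbha mok fdbt vzmu tlxks rpr gcfym
Hunk 3: at line 2 remove [fdbt,vzmu] add [ndlbr,esog,puqgg] -> 9 lines: fyhz rbha mok ndlbr esog puqgg tlxks rpr gcfym
Hunk 4: at line 1 remove [rbha] add [mgqmr] -> 9 lines: fyhz mgqmr mok ndlbr esog puqgg tlxks rpr gcfym
Hunk 5: at line 5 remove [puqgg,tlxks] add [ohr] -> 8 lines: fyhz mgqmr mok ndlbr esog ohr rpr gcfym
Hunk 6: at line 3 remove [esog,ohr] add [tqht,lmd] -> 8 lines: fyhz mgqmr mok ndlbr tqht lmd rpr gcfym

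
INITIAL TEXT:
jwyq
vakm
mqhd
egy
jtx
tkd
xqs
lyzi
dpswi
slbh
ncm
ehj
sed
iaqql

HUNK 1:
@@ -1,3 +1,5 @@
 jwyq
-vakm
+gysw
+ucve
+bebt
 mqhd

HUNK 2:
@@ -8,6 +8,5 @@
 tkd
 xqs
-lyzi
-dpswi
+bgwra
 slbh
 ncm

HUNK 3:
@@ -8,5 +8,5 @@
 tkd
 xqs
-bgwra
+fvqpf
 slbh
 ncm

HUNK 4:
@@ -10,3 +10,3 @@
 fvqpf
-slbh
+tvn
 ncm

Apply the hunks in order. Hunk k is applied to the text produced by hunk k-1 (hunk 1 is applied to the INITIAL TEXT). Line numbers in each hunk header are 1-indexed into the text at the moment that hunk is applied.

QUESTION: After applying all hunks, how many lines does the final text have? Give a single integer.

Hunk 1: at line 1 remove [vakm] add [gysw,ucve,bebt] -> 16 lines: jwyq gysw ucve bebt mqhd egy jtx tkd xqs lyzi dpswi slbh ncm ehj sed iaqql
Hunk 2: at line 8 remove [lyzi,dpswi] add [bgwra] -> 15 lines: jwyq gysw ucve bebt mqhd egy jtx tkd xqs bgwra slbh ncm ehj sed iaqql
Hunk 3: at line 8 remove [bgwra] add [fvqpf] -> 15 lines: jwyq gysw ucve bebt mqhd egy jtx tkd xqs fvqpf slbh ncm ehj sed iaqql
Hunk 4: at line 10 remove [slbh] add [tvn] -> 15 lines: jwyq gysw ucve bebt mqhd egy jtx tkd xqs fvqpf tvn ncm ehj sed iaqql
Final line count: 15

Answer: 15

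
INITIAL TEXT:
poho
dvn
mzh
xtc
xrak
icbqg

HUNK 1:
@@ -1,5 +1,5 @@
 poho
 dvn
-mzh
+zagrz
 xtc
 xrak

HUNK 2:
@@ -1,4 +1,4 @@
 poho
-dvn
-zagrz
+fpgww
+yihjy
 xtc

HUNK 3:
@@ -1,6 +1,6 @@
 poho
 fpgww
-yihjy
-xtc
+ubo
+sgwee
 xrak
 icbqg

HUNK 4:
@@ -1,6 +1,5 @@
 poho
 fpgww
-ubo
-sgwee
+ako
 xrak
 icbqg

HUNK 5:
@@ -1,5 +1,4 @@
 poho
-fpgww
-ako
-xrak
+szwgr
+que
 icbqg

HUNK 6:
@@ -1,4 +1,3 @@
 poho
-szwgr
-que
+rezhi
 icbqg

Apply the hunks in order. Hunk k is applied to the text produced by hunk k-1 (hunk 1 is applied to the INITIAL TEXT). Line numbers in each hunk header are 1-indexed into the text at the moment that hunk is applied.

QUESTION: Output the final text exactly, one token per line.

Answer: poho
rezhi
icbqg

Derivation:
Hunk 1: at line 1 remove [mzh] add [zagrz] -> 6 lines: poho dvn zagrz xtc xrak icbqg
Hunk 2: at line 1 remove [dvn,zagrz] add [fpgww,yihjy] -> 6 lines: poho fpgww yihjy xtc xrak icbqg
Hunk 3: at line 1 remove [yihjy,xtc] add [ubo,sgwee] -> 6 lines: poho fpgww ubo sgwee xrak icbqg
Hunk 4: at line 1 remove [ubo,sgwee] add [ako] -> 5 lines: poho fpgww ako xrak icbqg
Hunk 5: at line 1 remove [fpgww,ako,xrak] add [szwgr,que] -> 4 lines: poho szwgr que icbqg
Hunk 6: at line 1 remove [szwgr,que] add [rezhi] -> 3 lines: poho rezhi icbqg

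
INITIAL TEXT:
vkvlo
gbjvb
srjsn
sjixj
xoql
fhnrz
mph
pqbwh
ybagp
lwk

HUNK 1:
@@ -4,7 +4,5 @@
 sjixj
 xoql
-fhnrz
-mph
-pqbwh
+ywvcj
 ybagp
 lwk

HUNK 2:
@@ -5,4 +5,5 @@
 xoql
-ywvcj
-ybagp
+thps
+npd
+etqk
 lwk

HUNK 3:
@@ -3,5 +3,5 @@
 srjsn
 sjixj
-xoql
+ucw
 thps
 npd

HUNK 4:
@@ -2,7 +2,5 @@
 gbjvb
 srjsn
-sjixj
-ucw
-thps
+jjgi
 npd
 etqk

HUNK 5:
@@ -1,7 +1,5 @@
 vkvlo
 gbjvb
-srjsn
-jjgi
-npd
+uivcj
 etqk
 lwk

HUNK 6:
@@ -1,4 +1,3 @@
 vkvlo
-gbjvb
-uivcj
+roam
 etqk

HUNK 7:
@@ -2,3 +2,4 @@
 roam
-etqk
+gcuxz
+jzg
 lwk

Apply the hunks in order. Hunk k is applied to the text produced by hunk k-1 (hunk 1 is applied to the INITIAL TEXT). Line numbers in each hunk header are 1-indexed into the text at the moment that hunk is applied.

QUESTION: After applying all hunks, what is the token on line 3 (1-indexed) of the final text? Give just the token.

Hunk 1: at line 4 remove [fhnrz,mph,pqbwh] add [ywvcj] -> 8 lines: vkvlo gbjvb srjsn sjixj xoql ywvcj ybagp lwk
Hunk 2: at line 5 remove [ywvcj,ybagp] add [thps,npd,etqk] -> 9 lines: vkvlo gbjvb srjsn sjixj xoql thps npd etqk lwk
Hunk 3: at line 3 remove [xoql] add [ucw] -> 9 lines: vkvlo gbjvb srjsn sjixj ucw thps npd etqk lwk
Hunk 4: at line 2 remove [sjixj,ucw,thps] add [jjgi] -> 7 lines: vkvlo gbjvb srjsn jjgi npd etqk lwk
Hunk 5: at line 1 remove [srjsn,jjgi,npd] add [uivcj] -> 5 lines: vkvlo gbjvb uivcj etqk lwk
Hunk 6: at line 1 remove [gbjvb,uivcj] add [roam] -> 4 lines: vkvlo roam etqk lwk
Hunk 7: at line 2 remove [etqk] add [gcuxz,jzg] -> 5 lines: vkvlo roam gcuxz jzg lwk
Final line 3: gcuxz

Answer: gcuxz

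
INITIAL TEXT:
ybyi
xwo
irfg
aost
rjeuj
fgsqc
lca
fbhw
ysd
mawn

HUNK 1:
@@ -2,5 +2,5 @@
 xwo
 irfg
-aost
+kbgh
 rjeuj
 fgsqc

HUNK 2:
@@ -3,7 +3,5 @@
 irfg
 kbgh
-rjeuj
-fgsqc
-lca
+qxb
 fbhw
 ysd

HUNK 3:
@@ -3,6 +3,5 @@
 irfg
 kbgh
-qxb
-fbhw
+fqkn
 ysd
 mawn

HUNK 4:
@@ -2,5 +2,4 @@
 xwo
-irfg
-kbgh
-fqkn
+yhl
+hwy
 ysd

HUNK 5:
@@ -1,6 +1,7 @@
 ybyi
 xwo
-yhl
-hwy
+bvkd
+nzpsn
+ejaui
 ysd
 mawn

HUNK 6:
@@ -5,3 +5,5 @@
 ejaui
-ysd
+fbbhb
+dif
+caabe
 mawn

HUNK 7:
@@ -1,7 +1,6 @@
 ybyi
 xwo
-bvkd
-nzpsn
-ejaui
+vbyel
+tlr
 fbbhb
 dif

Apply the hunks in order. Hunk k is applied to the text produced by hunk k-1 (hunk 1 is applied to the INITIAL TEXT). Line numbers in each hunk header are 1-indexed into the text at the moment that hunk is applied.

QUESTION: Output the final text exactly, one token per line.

Hunk 1: at line 2 remove [aost] add [kbgh] -> 10 lines: ybyi xwo irfg kbgh rjeuj fgsqc lca fbhw ysd mawn
Hunk 2: at line 3 remove [rjeuj,fgsqc,lca] add [qxb] -> 8 lines: ybyi xwo irfg kbgh qxb fbhw ysd mawn
Hunk 3: at line 3 remove [qxb,fbhw] add [fqkn] -> 7 lines: ybyi xwo irfg kbgh fqkn ysd mawn
Hunk 4: at line 2 remove [irfg,kbgh,fqkn] add [yhl,hwy] -> 6 lines: ybyi xwo yhl hwy ysd mawn
Hunk 5: at line 1 remove [yhl,hwy] add [bvkd,nzpsn,ejaui] -> 7 lines: ybyi xwo bvkd nzpsn ejaui ysd mawn
Hunk 6: at line 5 remove [ysd] add [fbbhb,dif,caabe] -> 9 lines: ybyi xwo bvkd nzpsn ejaui fbbhb dif caabe mawn
Hunk 7: at line 1 remove [bvkd,nzpsn,ejaui] add [vbyel,tlr] -> 8 lines: ybyi xwo vbyel tlr fbbhb dif caabe mawn

Answer: ybyi
xwo
vbyel
tlr
fbbhb
dif
caabe
mawn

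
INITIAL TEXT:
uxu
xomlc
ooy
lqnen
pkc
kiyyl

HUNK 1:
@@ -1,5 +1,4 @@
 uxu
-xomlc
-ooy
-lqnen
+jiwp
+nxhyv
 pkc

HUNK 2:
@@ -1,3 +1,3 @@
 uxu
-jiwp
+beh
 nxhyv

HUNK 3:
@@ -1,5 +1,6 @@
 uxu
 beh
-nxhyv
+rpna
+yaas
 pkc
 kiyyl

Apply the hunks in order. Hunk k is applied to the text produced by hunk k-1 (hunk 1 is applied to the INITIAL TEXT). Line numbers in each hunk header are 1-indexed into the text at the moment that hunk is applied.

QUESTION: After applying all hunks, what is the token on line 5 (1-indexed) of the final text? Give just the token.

Hunk 1: at line 1 remove [xomlc,ooy,lqnen] add [jiwp,nxhyv] -> 5 lines: uxu jiwp nxhyv pkc kiyyl
Hunk 2: at line 1 remove [jiwp] add [beh] -> 5 lines: uxu beh nxhyv pkc kiyyl
Hunk 3: at line 1 remove [nxhyv] add [rpna,yaas] -> 6 lines: uxu beh rpna yaas pkc kiyyl
Final line 5: pkc

Answer: pkc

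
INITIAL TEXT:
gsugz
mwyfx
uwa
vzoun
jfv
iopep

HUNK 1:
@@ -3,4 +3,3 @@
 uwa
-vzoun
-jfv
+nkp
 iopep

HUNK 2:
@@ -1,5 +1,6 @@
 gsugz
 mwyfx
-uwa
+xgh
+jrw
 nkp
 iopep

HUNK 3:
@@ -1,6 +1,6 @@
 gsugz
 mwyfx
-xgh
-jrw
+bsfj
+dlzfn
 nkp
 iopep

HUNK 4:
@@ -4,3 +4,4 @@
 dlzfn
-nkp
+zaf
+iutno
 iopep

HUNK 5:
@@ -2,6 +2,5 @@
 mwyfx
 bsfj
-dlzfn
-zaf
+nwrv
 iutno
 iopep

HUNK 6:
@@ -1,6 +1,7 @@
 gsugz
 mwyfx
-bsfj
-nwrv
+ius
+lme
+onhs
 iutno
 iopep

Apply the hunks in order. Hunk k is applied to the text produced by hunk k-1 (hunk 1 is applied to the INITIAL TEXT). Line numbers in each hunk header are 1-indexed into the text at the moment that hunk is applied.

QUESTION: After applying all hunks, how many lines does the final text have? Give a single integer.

Answer: 7

Derivation:
Hunk 1: at line 3 remove [vzoun,jfv] add [nkp] -> 5 lines: gsugz mwyfx uwa nkp iopep
Hunk 2: at line 1 remove [uwa] add [xgh,jrw] -> 6 lines: gsugz mwyfx xgh jrw nkp iopep
Hunk 3: at line 1 remove [xgh,jrw] add [bsfj,dlzfn] -> 6 lines: gsugz mwyfx bsfj dlzfn nkp iopep
Hunk 4: at line 4 remove [nkp] add [zaf,iutno] -> 7 lines: gsugz mwyfx bsfj dlzfn zaf iutno iopep
Hunk 5: at line 2 remove [dlzfn,zaf] add [nwrv] -> 6 lines: gsugz mwyfx bsfj nwrv iutno iopep
Hunk 6: at line 1 remove [bsfj,nwrv] add [ius,lme,onhs] -> 7 lines: gsugz mwyfx ius lme onhs iutno iopep
Final line count: 7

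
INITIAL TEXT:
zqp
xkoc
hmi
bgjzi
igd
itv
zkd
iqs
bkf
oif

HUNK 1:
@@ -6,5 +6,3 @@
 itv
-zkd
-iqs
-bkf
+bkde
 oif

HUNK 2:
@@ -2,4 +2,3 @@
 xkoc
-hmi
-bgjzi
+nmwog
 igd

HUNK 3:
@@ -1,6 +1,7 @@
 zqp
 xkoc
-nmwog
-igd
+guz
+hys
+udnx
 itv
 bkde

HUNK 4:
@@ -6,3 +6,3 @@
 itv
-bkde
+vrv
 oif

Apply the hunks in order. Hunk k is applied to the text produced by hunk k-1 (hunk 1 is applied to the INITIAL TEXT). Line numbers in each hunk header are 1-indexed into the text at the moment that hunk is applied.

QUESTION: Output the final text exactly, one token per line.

Answer: zqp
xkoc
guz
hys
udnx
itv
vrv
oif

Derivation:
Hunk 1: at line 6 remove [zkd,iqs,bkf] add [bkde] -> 8 lines: zqp xkoc hmi bgjzi igd itv bkde oif
Hunk 2: at line 2 remove [hmi,bgjzi] add [nmwog] -> 7 lines: zqp xkoc nmwog igd itv bkde oif
Hunk 3: at line 1 remove [nmwog,igd] add [guz,hys,udnx] -> 8 lines: zqp xkoc guz hys udnx itv bkde oif
Hunk 4: at line 6 remove [bkde] add [vrv] -> 8 lines: zqp xkoc guz hys udnx itv vrv oif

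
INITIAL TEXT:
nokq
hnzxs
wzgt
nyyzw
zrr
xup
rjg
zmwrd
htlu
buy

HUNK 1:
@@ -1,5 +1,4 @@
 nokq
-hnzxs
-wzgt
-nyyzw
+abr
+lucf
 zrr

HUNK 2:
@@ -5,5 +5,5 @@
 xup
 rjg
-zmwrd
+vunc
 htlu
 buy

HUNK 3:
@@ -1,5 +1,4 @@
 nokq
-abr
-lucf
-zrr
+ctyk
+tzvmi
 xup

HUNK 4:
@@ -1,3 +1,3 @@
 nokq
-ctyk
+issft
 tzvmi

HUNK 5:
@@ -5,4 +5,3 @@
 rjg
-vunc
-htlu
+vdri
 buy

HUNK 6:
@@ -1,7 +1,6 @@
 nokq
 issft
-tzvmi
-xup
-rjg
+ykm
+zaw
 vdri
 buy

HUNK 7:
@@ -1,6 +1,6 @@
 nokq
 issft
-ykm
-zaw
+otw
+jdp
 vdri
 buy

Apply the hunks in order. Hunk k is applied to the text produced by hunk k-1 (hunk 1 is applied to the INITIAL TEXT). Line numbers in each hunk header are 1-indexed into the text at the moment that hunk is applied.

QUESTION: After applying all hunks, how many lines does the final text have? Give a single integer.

Answer: 6

Derivation:
Hunk 1: at line 1 remove [hnzxs,wzgt,nyyzw] add [abr,lucf] -> 9 lines: nokq abr lucf zrr xup rjg zmwrd htlu buy
Hunk 2: at line 5 remove [zmwrd] add [vunc] -> 9 lines: nokq abr lucf zrr xup rjg vunc htlu buy
Hunk 3: at line 1 remove [abr,lucf,zrr] add [ctyk,tzvmi] -> 8 lines: nokq ctyk tzvmi xup rjg vunc htlu buy
Hunk 4: at line 1 remove [ctyk] add [issft] -> 8 lines: nokq issft tzvmi xup rjg vunc htlu buy
Hunk 5: at line 5 remove [vunc,htlu] add [vdri] -> 7 lines: nokq issft tzvmi xup rjg vdri buy
Hunk 6: at line 1 remove [tzvmi,xup,rjg] add [ykm,zaw] -> 6 lines: nokq issft ykm zaw vdri buy
Hunk 7: at line 1 remove [ykm,zaw] add [otw,jdp] -> 6 lines: nokq issft otw jdp vdri buy
Final line count: 6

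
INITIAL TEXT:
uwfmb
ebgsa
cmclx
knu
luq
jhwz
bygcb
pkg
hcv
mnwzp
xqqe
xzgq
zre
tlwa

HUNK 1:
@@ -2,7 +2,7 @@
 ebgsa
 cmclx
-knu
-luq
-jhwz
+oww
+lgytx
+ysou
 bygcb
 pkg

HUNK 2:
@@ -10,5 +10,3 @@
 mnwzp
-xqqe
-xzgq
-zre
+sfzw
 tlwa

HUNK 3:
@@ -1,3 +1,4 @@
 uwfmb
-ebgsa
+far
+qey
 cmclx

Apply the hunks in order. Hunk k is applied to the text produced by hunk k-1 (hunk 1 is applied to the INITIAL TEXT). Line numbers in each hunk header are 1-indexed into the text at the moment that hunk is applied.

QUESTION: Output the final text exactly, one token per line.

Answer: uwfmb
far
qey
cmclx
oww
lgytx
ysou
bygcb
pkg
hcv
mnwzp
sfzw
tlwa

Derivation:
Hunk 1: at line 2 remove [knu,luq,jhwz] add [oww,lgytx,ysou] -> 14 lines: uwfmb ebgsa cmclx oww lgytx ysou bygcb pkg hcv mnwzp xqqe xzgq zre tlwa
Hunk 2: at line 10 remove [xqqe,xzgq,zre] add [sfzw] -> 12 lines: uwfmb ebgsa cmclx oww lgytx ysou bygcb pkg hcv mnwzp sfzw tlwa
Hunk 3: at line 1 remove [ebgsa] add [far,qey] -> 13 lines: uwfmb far qey cmclx oww lgytx ysou bygcb pkg hcv mnwzp sfzw tlwa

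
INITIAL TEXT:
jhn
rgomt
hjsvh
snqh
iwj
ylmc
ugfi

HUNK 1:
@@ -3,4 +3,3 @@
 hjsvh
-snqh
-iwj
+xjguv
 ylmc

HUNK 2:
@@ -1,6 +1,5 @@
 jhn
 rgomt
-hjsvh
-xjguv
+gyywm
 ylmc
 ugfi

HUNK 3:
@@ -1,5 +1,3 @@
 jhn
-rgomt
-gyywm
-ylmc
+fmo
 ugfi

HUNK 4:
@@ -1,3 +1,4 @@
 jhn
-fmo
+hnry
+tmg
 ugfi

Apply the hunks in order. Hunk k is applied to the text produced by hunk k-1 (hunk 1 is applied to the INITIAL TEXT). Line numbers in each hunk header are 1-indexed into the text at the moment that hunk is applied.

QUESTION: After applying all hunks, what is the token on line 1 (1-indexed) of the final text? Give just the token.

Hunk 1: at line 3 remove [snqh,iwj] add [xjguv] -> 6 lines: jhn rgomt hjsvh xjguv ylmc ugfi
Hunk 2: at line 1 remove [hjsvh,xjguv] add [gyywm] -> 5 lines: jhn rgomt gyywm ylmc ugfi
Hunk 3: at line 1 remove [rgomt,gyywm,ylmc] add [fmo] -> 3 lines: jhn fmo ugfi
Hunk 4: at line 1 remove [fmo] add [hnry,tmg] -> 4 lines: jhn hnry tmg ugfi
Final line 1: jhn

Answer: jhn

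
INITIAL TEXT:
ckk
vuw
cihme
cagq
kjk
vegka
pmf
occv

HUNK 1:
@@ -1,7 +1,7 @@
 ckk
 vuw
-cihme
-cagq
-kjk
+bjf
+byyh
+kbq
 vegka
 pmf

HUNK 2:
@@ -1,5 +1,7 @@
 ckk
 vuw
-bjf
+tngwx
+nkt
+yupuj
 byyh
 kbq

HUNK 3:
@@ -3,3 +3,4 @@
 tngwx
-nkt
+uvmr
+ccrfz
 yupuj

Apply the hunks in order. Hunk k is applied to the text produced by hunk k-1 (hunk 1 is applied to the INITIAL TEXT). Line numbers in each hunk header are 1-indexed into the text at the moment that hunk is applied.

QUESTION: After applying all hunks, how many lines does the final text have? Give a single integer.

Hunk 1: at line 1 remove [cihme,cagq,kjk] add [bjf,byyh,kbq] -> 8 lines: ckk vuw bjf byyh kbq vegka pmf occv
Hunk 2: at line 1 remove [bjf] add [tngwx,nkt,yupuj] -> 10 lines: ckk vuw tngwx nkt yupuj byyh kbq vegka pmf occv
Hunk 3: at line 3 remove [nkt] add [uvmr,ccrfz] -> 11 lines: ckk vuw tngwx uvmr ccrfz yupuj byyh kbq vegka pmf occv
Final line count: 11

Answer: 11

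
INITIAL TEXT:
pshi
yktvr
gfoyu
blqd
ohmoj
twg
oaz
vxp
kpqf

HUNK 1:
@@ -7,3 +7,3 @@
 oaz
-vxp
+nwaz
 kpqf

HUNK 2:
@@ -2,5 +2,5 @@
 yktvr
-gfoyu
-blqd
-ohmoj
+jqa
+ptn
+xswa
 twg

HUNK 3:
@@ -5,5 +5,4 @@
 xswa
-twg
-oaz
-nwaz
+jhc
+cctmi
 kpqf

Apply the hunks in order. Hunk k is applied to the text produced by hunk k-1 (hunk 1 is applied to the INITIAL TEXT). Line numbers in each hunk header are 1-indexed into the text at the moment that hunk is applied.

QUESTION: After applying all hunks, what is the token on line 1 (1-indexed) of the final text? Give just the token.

Hunk 1: at line 7 remove [vxp] add [nwaz] -> 9 lines: pshi yktvr gfoyu blqd ohmoj twg oaz nwaz kpqf
Hunk 2: at line 2 remove [gfoyu,blqd,ohmoj] add [jqa,ptn,xswa] -> 9 lines: pshi yktvr jqa ptn xswa twg oaz nwaz kpqf
Hunk 3: at line 5 remove [twg,oaz,nwaz] add [jhc,cctmi] -> 8 lines: pshi yktvr jqa ptn xswa jhc cctmi kpqf
Final line 1: pshi

Answer: pshi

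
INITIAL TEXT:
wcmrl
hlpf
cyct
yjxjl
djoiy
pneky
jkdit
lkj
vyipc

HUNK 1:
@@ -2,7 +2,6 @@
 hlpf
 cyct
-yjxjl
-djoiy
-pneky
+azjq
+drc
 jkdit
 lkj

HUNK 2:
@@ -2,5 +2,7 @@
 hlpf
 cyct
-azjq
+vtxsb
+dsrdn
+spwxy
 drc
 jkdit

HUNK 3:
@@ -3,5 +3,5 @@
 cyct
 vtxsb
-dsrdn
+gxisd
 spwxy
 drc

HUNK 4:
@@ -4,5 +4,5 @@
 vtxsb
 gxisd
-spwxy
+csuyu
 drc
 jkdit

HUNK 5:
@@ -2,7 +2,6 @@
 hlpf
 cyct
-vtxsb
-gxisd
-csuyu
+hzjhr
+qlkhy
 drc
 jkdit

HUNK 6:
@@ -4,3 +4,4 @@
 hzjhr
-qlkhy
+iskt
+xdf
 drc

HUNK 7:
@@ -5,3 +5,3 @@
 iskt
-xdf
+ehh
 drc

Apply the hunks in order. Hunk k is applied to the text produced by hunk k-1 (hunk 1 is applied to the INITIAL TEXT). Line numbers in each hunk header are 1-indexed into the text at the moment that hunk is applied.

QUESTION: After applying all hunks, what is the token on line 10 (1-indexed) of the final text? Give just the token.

Answer: vyipc

Derivation:
Hunk 1: at line 2 remove [yjxjl,djoiy,pneky] add [azjq,drc] -> 8 lines: wcmrl hlpf cyct azjq drc jkdit lkj vyipc
Hunk 2: at line 2 remove [azjq] add [vtxsb,dsrdn,spwxy] -> 10 lines: wcmrl hlpf cyct vtxsb dsrdn spwxy drc jkdit lkj vyipc
Hunk 3: at line 3 remove [dsrdn] add [gxisd] -> 10 lines: wcmrl hlpf cyct vtxsb gxisd spwxy drc jkdit lkj vyipc
Hunk 4: at line 4 remove [spwxy] add [csuyu] -> 10 lines: wcmrl hlpf cyct vtxsb gxisd csuyu drc jkdit lkj vyipc
Hunk 5: at line 2 remove [vtxsb,gxisd,csuyu] add [hzjhr,qlkhy] -> 9 lines: wcmrl hlpf cyct hzjhr qlkhy drc jkdit lkj vyipc
Hunk 6: at line 4 remove [qlkhy] add [iskt,xdf] -> 10 lines: wcmrl hlpf cyct hzjhr iskt xdf drc jkdit lkj vyipc
Hunk 7: at line 5 remove [xdf] add [ehh] -> 10 lines: wcmrl hlpf cyct hzjhr iskt ehh drc jkdit lkj vyipc
Final line 10: vyipc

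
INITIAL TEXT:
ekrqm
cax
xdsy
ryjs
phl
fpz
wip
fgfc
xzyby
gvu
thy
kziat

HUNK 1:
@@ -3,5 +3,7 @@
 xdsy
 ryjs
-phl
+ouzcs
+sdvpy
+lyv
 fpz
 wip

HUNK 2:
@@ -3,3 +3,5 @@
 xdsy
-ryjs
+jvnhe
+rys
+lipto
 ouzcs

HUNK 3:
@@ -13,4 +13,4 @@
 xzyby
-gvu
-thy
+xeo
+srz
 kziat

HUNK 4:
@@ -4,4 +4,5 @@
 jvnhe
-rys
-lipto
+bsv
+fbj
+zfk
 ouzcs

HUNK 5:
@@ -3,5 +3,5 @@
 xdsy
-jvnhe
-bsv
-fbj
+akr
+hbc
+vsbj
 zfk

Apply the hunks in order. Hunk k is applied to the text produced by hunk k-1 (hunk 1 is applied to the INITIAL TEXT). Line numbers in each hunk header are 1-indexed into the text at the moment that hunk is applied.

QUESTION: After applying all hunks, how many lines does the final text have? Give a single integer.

Answer: 17

Derivation:
Hunk 1: at line 3 remove [phl] add [ouzcs,sdvpy,lyv] -> 14 lines: ekrqm cax xdsy ryjs ouzcs sdvpy lyv fpz wip fgfc xzyby gvu thy kziat
Hunk 2: at line 3 remove [ryjs] add [jvnhe,rys,lipto] -> 16 lines: ekrqm cax xdsy jvnhe rys lipto ouzcs sdvpy lyv fpz wip fgfc xzyby gvu thy kziat
Hunk 3: at line 13 remove [gvu,thy] add [xeo,srz] -> 16 lines: ekrqm cax xdsy jvnhe rys lipto ouzcs sdvpy lyv fpz wip fgfc xzyby xeo srz kziat
Hunk 4: at line 4 remove [rys,lipto] add [bsv,fbj,zfk] -> 17 lines: ekrqm cax xdsy jvnhe bsv fbj zfk ouzcs sdvpy lyv fpz wip fgfc xzyby xeo srz kziat
Hunk 5: at line 3 remove [jvnhe,bsv,fbj] add [akr,hbc,vsbj] -> 17 lines: ekrqm cax xdsy akr hbc vsbj zfk ouzcs sdvpy lyv fpz wip fgfc xzyby xeo srz kziat
Final line count: 17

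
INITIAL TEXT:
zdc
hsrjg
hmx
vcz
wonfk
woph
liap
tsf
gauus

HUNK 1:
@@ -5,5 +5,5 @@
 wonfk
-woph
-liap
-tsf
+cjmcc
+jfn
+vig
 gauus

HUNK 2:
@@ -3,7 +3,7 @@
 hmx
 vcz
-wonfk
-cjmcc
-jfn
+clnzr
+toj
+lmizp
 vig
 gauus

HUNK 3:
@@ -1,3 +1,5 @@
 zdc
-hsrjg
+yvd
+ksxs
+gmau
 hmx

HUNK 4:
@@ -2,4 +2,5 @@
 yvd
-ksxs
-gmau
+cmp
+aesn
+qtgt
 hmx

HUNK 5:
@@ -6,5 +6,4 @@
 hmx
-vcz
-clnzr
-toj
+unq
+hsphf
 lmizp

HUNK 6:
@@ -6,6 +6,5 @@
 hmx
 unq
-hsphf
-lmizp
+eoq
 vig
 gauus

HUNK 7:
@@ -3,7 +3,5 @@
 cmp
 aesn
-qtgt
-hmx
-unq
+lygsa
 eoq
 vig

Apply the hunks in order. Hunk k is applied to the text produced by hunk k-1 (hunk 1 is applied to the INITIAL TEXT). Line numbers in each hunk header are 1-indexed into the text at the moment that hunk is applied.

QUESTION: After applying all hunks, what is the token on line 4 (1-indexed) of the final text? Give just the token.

Answer: aesn

Derivation:
Hunk 1: at line 5 remove [woph,liap,tsf] add [cjmcc,jfn,vig] -> 9 lines: zdc hsrjg hmx vcz wonfk cjmcc jfn vig gauus
Hunk 2: at line 3 remove [wonfk,cjmcc,jfn] add [clnzr,toj,lmizp] -> 9 lines: zdc hsrjg hmx vcz clnzr toj lmizp vig gauus
Hunk 3: at line 1 remove [hsrjg] add [yvd,ksxs,gmau] -> 11 lines: zdc yvd ksxs gmau hmx vcz clnzr toj lmizp vig gauus
Hunk 4: at line 2 remove [ksxs,gmau] add [cmp,aesn,qtgt] -> 12 lines: zdc yvd cmp aesn qtgt hmx vcz clnzr toj lmizp vig gauus
Hunk 5: at line 6 remove [vcz,clnzr,toj] add [unq,hsphf] -> 11 lines: zdc yvd cmp aesn qtgt hmx unq hsphf lmizp vig gauus
Hunk 6: at line 6 remove [hsphf,lmizp] add [eoq] -> 10 lines: zdc yvd cmp aesn qtgt hmx unq eoq vig gauus
Hunk 7: at line 3 remove [qtgt,hmx,unq] add [lygsa] -> 8 lines: zdc yvd cmp aesn lygsa eoq vig gauus
Final line 4: aesn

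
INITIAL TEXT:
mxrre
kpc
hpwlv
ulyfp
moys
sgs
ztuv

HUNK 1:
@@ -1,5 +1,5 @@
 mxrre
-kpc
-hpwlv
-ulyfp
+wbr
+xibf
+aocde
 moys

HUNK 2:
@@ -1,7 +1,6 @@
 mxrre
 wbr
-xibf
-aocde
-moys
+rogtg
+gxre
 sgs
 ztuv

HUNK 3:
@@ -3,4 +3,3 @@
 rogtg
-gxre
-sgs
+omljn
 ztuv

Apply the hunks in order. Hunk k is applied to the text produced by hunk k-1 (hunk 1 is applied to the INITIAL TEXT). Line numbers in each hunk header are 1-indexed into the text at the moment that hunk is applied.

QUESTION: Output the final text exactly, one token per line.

Answer: mxrre
wbr
rogtg
omljn
ztuv

Derivation:
Hunk 1: at line 1 remove [kpc,hpwlv,ulyfp] add [wbr,xibf,aocde] -> 7 lines: mxrre wbr xibf aocde moys sgs ztuv
Hunk 2: at line 1 remove [xibf,aocde,moys] add [rogtg,gxre] -> 6 lines: mxrre wbr rogtg gxre sgs ztuv
Hunk 3: at line 3 remove [gxre,sgs] add [omljn] -> 5 lines: mxrre wbr rogtg omljn ztuv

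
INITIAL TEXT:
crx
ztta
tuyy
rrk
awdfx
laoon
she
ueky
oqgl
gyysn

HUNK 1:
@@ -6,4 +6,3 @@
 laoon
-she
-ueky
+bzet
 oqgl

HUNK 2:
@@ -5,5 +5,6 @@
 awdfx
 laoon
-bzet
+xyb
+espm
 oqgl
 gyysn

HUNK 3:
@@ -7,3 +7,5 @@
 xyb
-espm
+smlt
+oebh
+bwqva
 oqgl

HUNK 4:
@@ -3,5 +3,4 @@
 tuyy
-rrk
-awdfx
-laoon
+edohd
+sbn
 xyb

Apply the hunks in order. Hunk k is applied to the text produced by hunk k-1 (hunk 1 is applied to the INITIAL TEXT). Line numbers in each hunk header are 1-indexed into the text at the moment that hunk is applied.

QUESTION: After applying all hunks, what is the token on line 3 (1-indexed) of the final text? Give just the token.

Answer: tuyy

Derivation:
Hunk 1: at line 6 remove [she,ueky] add [bzet] -> 9 lines: crx ztta tuyy rrk awdfx laoon bzet oqgl gyysn
Hunk 2: at line 5 remove [bzet] add [xyb,espm] -> 10 lines: crx ztta tuyy rrk awdfx laoon xyb espm oqgl gyysn
Hunk 3: at line 7 remove [espm] add [smlt,oebh,bwqva] -> 12 lines: crx ztta tuyy rrk awdfx laoon xyb smlt oebh bwqva oqgl gyysn
Hunk 4: at line 3 remove [rrk,awdfx,laoon] add [edohd,sbn] -> 11 lines: crx ztta tuyy edohd sbn xyb smlt oebh bwqva oqgl gyysn
Final line 3: tuyy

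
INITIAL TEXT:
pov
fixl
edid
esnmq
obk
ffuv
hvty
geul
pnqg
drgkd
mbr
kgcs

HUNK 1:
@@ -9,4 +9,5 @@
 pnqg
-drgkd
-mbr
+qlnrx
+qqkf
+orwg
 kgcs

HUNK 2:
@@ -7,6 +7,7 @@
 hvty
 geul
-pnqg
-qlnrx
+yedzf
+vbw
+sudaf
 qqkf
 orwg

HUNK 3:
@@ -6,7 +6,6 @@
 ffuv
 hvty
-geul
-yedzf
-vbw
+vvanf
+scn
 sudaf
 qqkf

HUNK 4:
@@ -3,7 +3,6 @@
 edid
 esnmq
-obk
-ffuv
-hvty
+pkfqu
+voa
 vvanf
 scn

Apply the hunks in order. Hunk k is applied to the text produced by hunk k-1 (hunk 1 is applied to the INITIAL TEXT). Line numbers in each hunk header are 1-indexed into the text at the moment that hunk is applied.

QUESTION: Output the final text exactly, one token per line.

Answer: pov
fixl
edid
esnmq
pkfqu
voa
vvanf
scn
sudaf
qqkf
orwg
kgcs

Derivation:
Hunk 1: at line 9 remove [drgkd,mbr] add [qlnrx,qqkf,orwg] -> 13 lines: pov fixl edid esnmq obk ffuv hvty geul pnqg qlnrx qqkf orwg kgcs
Hunk 2: at line 7 remove [pnqg,qlnrx] add [yedzf,vbw,sudaf] -> 14 lines: pov fixl edid esnmq obk ffuv hvty geul yedzf vbw sudaf qqkf orwg kgcs
Hunk 3: at line 6 remove [geul,yedzf,vbw] add [vvanf,scn] -> 13 lines: pov fixl edid esnmq obk ffuv hvty vvanf scn sudaf qqkf orwg kgcs
Hunk 4: at line 3 remove [obk,ffuv,hvty] add [pkfqu,voa] -> 12 lines: pov fixl edid esnmq pkfqu voa vvanf scn sudaf qqkf orwg kgcs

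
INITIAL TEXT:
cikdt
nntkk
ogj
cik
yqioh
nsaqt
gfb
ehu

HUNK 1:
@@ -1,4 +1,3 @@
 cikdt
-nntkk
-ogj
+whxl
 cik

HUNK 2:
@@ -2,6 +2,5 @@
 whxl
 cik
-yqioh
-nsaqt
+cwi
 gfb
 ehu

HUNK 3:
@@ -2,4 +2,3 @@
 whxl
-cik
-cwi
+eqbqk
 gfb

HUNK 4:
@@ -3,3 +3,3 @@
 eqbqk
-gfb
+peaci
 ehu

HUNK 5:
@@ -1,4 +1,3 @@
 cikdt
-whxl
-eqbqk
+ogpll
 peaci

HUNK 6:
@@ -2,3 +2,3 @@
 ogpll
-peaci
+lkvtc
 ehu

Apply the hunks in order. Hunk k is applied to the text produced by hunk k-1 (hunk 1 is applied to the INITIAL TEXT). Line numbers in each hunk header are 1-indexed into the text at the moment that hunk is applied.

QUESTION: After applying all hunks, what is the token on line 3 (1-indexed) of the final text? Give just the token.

Hunk 1: at line 1 remove [nntkk,ogj] add [whxl] -> 7 lines: cikdt whxl cik yqioh nsaqt gfb ehu
Hunk 2: at line 2 remove [yqioh,nsaqt] add [cwi] -> 6 lines: cikdt whxl cik cwi gfb ehu
Hunk 3: at line 2 remove [cik,cwi] add [eqbqk] -> 5 lines: cikdt whxl eqbqk gfb ehu
Hunk 4: at line 3 remove [gfb] add [peaci] -> 5 lines: cikdt whxl eqbqk peaci ehu
Hunk 5: at line 1 remove [whxl,eqbqk] add [ogpll] -> 4 lines: cikdt ogpll peaci ehu
Hunk 6: at line 2 remove [peaci] add [lkvtc] -> 4 lines: cikdt ogpll lkvtc ehu
Final line 3: lkvtc

Answer: lkvtc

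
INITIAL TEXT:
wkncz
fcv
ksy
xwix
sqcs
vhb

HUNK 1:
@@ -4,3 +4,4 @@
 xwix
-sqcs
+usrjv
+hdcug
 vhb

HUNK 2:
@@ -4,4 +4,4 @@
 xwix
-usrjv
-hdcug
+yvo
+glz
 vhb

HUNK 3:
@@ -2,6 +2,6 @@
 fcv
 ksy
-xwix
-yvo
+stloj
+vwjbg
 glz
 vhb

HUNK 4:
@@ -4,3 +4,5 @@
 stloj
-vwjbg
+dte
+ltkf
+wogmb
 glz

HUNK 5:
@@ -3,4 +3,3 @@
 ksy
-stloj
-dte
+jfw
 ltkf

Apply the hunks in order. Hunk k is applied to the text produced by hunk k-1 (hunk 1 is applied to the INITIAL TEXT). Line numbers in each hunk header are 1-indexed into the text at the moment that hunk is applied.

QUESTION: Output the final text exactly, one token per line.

Answer: wkncz
fcv
ksy
jfw
ltkf
wogmb
glz
vhb

Derivation:
Hunk 1: at line 4 remove [sqcs] add [usrjv,hdcug] -> 7 lines: wkncz fcv ksy xwix usrjv hdcug vhb
Hunk 2: at line 4 remove [usrjv,hdcug] add [yvo,glz] -> 7 lines: wkncz fcv ksy xwix yvo glz vhb
Hunk 3: at line 2 remove [xwix,yvo] add [stloj,vwjbg] -> 7 lines: wkncz fcv ksy stloj vwjbg glz vhb
Hunk 4: at line 4 remove [vwjbg] add [dte,ltkf,wogmb] -> 9 lines: wkncz fcv ksy stloj dte ltkf wogmb glz vhb
Hunk 5: at line 3 remove [stloj,dte] add [jfw] -> 8 lines: wkncz fcv ksy jfw ltkf wogmb glz vhb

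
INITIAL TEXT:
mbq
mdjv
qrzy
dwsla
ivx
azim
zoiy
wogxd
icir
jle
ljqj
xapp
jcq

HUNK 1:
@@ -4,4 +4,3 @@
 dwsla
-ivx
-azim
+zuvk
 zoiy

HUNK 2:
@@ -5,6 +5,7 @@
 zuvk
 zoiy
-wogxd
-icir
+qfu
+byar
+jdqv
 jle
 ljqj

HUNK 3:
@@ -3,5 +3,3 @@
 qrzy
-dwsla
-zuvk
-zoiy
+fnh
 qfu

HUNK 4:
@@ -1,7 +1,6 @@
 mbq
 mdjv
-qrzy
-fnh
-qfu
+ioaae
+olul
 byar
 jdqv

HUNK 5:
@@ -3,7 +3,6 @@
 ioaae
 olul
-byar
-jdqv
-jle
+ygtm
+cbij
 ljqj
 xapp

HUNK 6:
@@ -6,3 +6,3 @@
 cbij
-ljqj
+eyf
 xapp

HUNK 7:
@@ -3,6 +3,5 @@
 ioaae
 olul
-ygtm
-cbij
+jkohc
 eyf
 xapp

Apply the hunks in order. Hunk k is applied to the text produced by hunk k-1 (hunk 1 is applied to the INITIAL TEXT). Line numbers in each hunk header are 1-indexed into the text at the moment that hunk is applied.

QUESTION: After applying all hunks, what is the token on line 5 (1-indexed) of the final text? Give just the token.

Answer: jkohc

Derivation:
Hunk 1: at line 4 remove [ivx,azim] add [zuvk] -> 12 lines: mbq mdjv qrzy dwsla zuvk zoiy wogxd icir jle ljqj xapp jcq
Hunk 2: at line 5 remove [wogxd,icir] add [qfu,byar,jdqv] -> 13 lines: mbq mdjv qrzy dwsla zuvk zoiy qfu byar jdqv jle ljqj xapp jcq
Hunk 3: at line 3 remove [dwsla,zuvk,zoiy] add [fnh] -> 11 lines: mbq mdjv qrzy fnh qfu byar jdqv jle ljqj xapp jcq
Hunk 4: at line 1 remove [qrzy,fnh,qfu] add [ioaae,olul] -> 10 lines: mbq mdjv ioaae olul byar jdqv jle ljqj xapp jcq
Hunk 5: at line 3 remove [byar,jdqv,jle] add [ygtm,cbij] -> 9 lines: mbq mdjv ioaae olul ygtm cbij ljqj xapp jcq
Hunk 6: at line 6 remove [ljqj] add [eyf] -> 9 lines: mbq mdjv ioaae olul ygtm cbij eyf xapp jcq
Hunk 7: at line 3 remove [ygtm,cbij] add [jkohc] -> 8 lines: mbq mdjv ioaae olul jkohc eyf xapp jcq
Final line 5: jkohc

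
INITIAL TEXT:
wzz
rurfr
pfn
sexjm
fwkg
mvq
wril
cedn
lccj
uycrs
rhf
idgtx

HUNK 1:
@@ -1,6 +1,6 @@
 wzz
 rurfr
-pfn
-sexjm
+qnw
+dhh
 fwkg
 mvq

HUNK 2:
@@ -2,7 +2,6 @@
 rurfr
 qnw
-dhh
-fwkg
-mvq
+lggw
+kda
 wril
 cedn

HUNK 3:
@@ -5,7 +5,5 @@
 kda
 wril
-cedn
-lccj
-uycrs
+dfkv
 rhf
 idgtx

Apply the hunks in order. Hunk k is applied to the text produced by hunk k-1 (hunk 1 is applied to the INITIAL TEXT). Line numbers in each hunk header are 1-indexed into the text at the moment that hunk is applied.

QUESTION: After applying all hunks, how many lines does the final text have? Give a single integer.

Answer: 9

Derivation:
Hunk 1: at line 1 remove [pfn,sexjm] add [qnw,dhh] -> 12 lines: wzz rurfr qnw dhh fwkg mvq wril cedn lccj uycrs rhf idgtx
Hunk 2: at line 2 remove [dhh,fwkg,mvq] add [lggw,kda] -> 11 lines: wzz rurfr qnw lggw kda wril cedn lccj uycrs rhf idgtx
Hunk 3: at line 5 remove [cedn,lccj,uycrs] add [dfkv] -> 9 lines: wzz rurfr qnw lggw kda wril dfkv rhf idgtx
Final line count: 9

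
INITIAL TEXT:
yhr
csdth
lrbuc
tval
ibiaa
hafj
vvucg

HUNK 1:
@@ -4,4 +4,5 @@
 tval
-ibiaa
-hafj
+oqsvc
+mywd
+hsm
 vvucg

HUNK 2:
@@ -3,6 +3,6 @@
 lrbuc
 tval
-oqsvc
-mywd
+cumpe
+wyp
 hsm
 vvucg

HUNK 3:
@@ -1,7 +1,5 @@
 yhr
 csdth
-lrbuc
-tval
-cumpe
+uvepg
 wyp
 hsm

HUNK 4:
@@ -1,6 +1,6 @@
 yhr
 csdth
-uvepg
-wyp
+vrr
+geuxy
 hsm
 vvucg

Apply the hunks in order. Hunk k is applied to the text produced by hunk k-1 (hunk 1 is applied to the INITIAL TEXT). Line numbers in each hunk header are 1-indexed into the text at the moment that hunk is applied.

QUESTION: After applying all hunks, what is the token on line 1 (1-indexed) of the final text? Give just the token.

Hunk 1: at line 4 remove [ibiaa,hafj] add [oqsvc,mywd,hsm] -> 8 lines: yhr csdth lrbuc tval oqsvc mywd hsm vvucg
Hunk 2: at line 3 remove [oqsvc,mywd] add [cumpe,wyp] -> 8 lines: yhr csdth lrbuc tval cumpe wyp hsm vvucg
Hunk 3: at line 1 remove [lrbuc,tval,cumpe] add [uvepg] -> 6 lines: yhr csdth uvepg wyp hsm vvucg
Hunk 4: at line 1 remove [uvepg,wyp] add [vrr,geuxy] -> 6 lines: yhr csdth vrr geuxy hsm vvucg
Final line 1: yhr

Answer: yhr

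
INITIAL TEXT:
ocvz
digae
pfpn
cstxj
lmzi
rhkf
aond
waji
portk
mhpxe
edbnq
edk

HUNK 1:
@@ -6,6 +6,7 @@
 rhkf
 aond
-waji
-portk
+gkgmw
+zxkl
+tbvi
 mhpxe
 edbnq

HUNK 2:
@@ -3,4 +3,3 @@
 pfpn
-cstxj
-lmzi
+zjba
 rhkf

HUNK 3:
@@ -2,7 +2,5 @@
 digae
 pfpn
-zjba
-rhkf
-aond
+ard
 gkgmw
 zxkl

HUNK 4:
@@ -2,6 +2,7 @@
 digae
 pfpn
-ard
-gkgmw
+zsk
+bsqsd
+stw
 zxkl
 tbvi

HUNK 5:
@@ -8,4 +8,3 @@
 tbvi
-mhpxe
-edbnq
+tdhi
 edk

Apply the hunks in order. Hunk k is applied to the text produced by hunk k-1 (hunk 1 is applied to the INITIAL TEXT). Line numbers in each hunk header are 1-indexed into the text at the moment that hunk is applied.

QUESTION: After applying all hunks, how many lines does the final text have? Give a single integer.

Answer: 10

Derivation:
Hunk 1: at line 6 remove [waji,portk] add [gkgmw,zxkl,tbvi] -> 13 lines: ocvz digae pfpn cstxj lmzi rhkf aond gkgmw zxkl tbvi mhpxe edbnq edk
Hunk 2: at line 3 remove [cstxj,lmzi] add [zjba] -> 12 lines: ocvz digae pfpn zjba rhkf aond gkgmw zxkl tbvi mhpxe edbnq edk
Hunk 3: at line 2 remove [zjba,rhkf,aond] add [ard] -> 10 lines: ocvz digae pfpn ard gkgmw zxkl tbvi mhpxe edbnq edk
Hunk 4: at line 2 remove [ard,gkgmw] add [zsk,bsqsd,stw] -> 11 lines: ocvz digae pfpn zsk bsqsd stw zxkl tbvi mhpxe edbnq edk
Hunk 5: at line 8 remove [mhpxe,edbnq] add [tdhi] -> 10 lines: ocvz digae pfpn zsk bsqsd stw zxkl tbvi tdhi edk
Final line count: 10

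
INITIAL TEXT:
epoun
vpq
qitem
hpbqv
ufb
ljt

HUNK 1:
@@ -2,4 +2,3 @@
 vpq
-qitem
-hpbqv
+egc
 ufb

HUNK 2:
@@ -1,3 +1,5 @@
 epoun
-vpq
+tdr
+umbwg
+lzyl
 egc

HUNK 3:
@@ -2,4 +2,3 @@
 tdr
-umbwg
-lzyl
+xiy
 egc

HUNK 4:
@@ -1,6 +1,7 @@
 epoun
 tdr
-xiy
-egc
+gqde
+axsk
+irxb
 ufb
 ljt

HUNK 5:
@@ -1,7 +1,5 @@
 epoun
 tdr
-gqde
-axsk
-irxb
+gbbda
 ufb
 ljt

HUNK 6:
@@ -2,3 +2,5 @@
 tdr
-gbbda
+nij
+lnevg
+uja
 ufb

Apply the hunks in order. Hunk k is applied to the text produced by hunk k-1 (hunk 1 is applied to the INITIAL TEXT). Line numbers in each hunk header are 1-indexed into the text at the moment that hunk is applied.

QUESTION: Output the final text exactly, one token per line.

Hunk 1: at line 2 remove [qitem,hpbqv] add [egc] -> 5 lines: epoun vpq egc ufb ljt
Hunk 2: at line 1 remove [vpq] add [tdr,umbwg,lzyl] -> 7 lines: epoun tdr umbwg lzyl egc ufb ljt
Hunk 3: at line 2 remove [umbwg,lzyl] add [xiy] -> 6 lines: epoun tdr xiy egc ufb ljt
Hunk 4: at line 1 remove [xiy,egc] add [gqde,axsk,irxb] -> 7 lines: epoun tdr gqde axsk irxb ufb ljt
Hunk 5: at line 1 remove [gqde,axsk,irxb] add [gbbda] -> 5 lines: epoun tdr gbbda ufb ljt
Hunk 6: at line 2 remove [gbbda] add [nij,lnevg,uja] -> 7 lines: epoun tdr nij lnevg uja ufb ljt

Answer: epoun
tdr
nij
lnevg
uja
ufb
ljt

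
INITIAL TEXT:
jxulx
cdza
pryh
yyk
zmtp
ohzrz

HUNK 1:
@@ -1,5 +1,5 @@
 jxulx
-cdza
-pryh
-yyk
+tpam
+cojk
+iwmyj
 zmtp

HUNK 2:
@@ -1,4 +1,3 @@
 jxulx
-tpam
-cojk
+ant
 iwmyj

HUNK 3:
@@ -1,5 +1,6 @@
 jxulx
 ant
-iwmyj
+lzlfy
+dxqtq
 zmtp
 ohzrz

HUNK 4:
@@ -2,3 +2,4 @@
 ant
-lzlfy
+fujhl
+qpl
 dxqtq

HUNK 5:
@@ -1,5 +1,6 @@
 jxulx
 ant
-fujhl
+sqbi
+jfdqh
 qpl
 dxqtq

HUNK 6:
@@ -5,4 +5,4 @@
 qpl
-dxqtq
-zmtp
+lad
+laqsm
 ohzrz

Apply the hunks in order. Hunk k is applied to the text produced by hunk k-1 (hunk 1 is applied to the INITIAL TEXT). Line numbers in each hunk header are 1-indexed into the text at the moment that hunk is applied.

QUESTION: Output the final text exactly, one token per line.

Answer: jxulx
ant
sqbi
jfdqh
qpl
lad
laqsm
ohzrz

Derivation:
Hunk 1: at line 1 remove [cdza,pryh,yyk] add [tpam,cojk,iwmyj] -> 6 lines: jxulx tpam cojk iwmyj zmtp ohzrz
Hunk 2: at line 1 remove [tpam,cojk] add [ant] -> 5 lines: jxulx ant iwmyj zmtp ohzrz
Hunk 3: at line 1 remove [iwmyj] add [lzlfy,dxqtq] -> 6 lines: jxulx ant lzlfy dxqtq zmtp ohzrz
Hunk 4: at line 2 remove [lzlfy] add [fujhl,qpl] -> 7 lines: jxulx ant fujhl qpl dxqtq zmtp ohzrz
Hunk 5: at line 1 remove [fujhl] add [sqbi,jfdqh] -> 8 lines: jxulx ant sqbi jfdqh qpl dxqtq zmtp ohzrz
Hunk 6: at line 5 remove [dxqtq,zmtp] add [lad,laqsm] -> 8 lines: jxulx ant sqbi jfdqh qpl lad laqsm ohzrz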